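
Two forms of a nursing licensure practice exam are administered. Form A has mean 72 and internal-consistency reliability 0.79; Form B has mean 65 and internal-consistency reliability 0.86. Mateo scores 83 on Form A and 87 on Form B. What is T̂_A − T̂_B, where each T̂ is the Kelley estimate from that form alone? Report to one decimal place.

-3.2

T̂_A = 0.79(83) + 0.21(72) = 80.690
T̂_B = 0.86(87) + 0.14(65) = 83.920
T̂_A − T̂_B = -3.230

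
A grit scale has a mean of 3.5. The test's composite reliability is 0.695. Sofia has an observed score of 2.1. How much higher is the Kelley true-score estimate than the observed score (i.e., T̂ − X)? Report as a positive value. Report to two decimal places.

0.43

T̂ = 0.695(2.1) + 0.305(3.5) = 1.4595 + 1.0675 = 2.5270 → 2.527
T̂ − X = 2.527 − 2.1 = 0.427 → 0.43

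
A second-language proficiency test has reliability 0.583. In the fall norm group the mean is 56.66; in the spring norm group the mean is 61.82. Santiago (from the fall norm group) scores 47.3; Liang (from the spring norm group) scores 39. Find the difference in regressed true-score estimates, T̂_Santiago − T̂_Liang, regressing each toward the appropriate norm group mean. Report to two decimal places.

2.69

T̂_Santiago = 0.583(47.3) + 0.417(56.66) = 51.2031
T̂_Liang = 0.583(39) + 0.417(61.82) = 48.5159
Difference = 51.2031 − 48.5159 = 2.6872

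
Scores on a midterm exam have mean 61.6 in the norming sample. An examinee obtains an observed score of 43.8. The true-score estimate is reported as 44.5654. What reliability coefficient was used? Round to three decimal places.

T̂ = ρX + (1 − ρ)μ  ⇒  T̂ − μ = ρ(X − μ)
ρ = (T̂ − μ)/(X − μ) = (44.5654 − 61.6) / (43.8 − 61.6) = -17.0346 / -17.8 = 0.95700

0.957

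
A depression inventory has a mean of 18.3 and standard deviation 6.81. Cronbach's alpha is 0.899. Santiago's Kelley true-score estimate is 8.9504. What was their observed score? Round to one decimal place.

7.9

T̂ = ρX + (1 − ρ)μ  ⇒  X = (T̂ − (1 − ρ)μ) / ρ
X = (8.9504 − 0.101 × 18.3) / 0.899 = (8.9504 − 1.8483) / 0.899 = 7.1021 / 0.899 = 7.900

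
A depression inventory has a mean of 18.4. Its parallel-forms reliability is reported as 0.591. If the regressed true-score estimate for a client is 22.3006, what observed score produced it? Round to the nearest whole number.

T̂ = ρX + (1 − ρ)μ  ⇒  X = (T̂ − (1 − ρ)μ) / ρ
X = (22.3006 − 0.409 × 18.4) / 0.591 = (22.3006 − 7.5256) / 0.591 = 14.7750 / 0.591 = 25.00

25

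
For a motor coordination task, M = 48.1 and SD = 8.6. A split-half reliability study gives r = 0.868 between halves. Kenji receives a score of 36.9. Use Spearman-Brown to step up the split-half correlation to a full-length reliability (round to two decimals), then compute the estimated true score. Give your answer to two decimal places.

37.68

Spearman-Brown: ρ = 2r/(1 + r) = 2(0.868)/(1 + 0.868) = 1.7360/1.868 = 0.9293 → 0.93
T̂ = ρX + (1 − ρ)μ
  = 0.93 × 36.9 + 0.07 × 48.1
  = 34.317 + 3.367
  = 37.684
  ≈ 37.68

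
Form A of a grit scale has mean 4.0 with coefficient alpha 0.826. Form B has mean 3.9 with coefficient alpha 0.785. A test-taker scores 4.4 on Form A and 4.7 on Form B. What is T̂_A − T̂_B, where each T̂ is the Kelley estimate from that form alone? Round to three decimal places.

-0.198

T̂_A = 0.826(4.4) + 0.174(4.0) = 4.33040
T̂_B = 0.785(4.7) + 0.215(3.9) = 4.52800
T̂_A − T̂_B = -0.19760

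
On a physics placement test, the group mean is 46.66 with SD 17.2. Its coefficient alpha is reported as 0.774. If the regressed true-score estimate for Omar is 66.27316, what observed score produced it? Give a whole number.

T̂ = ρX + (1 − ρ)μ  ⇒  X = (T̂ − (1 − ρ)μ) / ρ
X = (66.27316 − 0.226 × 46.66) / 0.774 = (66.27316 − 10.54516) / 0.774 = 55.72800 / 0.774 = 72.00

72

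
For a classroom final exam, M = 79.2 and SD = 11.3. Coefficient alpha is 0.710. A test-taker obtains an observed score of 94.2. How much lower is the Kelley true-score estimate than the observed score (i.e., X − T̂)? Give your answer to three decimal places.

4.350

T̂ = 0.710(94.2) + 0.290(79.2) = 66.8820 + 22.9680 = 89.85000 → 89.8500
X − T̂ = 94.2 − 89.8500 = 4.3500 → 4.350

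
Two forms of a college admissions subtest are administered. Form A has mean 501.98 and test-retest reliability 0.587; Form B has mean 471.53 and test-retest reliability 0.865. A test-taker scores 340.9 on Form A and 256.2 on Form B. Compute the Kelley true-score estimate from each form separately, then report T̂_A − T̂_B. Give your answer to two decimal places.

122.16

T̂_A = 0.587(340.9) + 0.413(501.98) = 407.4260
T̂_B = 0.865(256.2) + 0.135(471.53) = 285.2695
T̂_A − T̂_B = 122.1565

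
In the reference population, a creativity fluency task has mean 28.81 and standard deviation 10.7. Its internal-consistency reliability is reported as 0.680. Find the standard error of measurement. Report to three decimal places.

SEM = SD · √(1 − ρ) = 10.7 × √0.320 = 10.7 × 0.5657 = 6.0528

6.053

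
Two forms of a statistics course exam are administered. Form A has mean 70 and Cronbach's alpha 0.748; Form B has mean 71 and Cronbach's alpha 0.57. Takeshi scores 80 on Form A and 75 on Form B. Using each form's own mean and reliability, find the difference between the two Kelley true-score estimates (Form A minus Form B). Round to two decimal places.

4.20

T̂_A = 0.748(80) + 0.252(70) = 77.4800
T̂_B = 0.57(75) + 0.43(71) = 73.2800
T̂_A − T̂_B = 4.2000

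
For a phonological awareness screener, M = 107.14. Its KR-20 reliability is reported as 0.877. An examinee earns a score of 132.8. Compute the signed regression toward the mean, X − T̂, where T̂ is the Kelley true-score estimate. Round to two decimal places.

Regress the observed score toward the mean by the unreliability: T̂ = 0.877·132.8 + 0.123·107.14 = 116.4656 + 13.17822 = 129.6438.
X − T̂ = 132.8 − 129.644 = 3.156 → 3.16

3.16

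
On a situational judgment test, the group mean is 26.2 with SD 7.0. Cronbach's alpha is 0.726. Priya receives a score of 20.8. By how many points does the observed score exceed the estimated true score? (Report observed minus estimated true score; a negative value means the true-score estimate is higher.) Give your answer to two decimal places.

T̂ = ρX + (1 − ρ)μ
  = 0.726 × 20.8 + 0.274 × 26.2
  = 15.1008 + 7.1788
  = 22.2796
  ≈ 22.280
X − T̂ = 20.8 − 22.280 = -1.480 → -1.48

-1.48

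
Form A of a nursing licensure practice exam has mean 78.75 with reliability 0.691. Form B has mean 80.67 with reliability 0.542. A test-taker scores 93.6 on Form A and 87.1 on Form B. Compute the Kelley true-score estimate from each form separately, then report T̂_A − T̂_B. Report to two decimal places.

4.86

T̂_A = 0.691(93.6) + 0.309(78.75) = 89.0114
T̂_B = 0.542(87.1) + 0.458(80.67) = 84.1551
T̂_A − T̂_B = 4.8563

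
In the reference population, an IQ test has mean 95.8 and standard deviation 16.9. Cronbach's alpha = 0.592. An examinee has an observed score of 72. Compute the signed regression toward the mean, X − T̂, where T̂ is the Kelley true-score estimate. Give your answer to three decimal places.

T̂ = 0.592(72) + 0.408(95.8) = 42.624 + 39.0864 = 81.71040 → 81.7104
X − T̂ = 72 − 81.7104 = -9.7104 → -9.710

-9.710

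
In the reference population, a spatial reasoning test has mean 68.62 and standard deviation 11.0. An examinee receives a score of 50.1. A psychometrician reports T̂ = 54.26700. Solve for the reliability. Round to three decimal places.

0.775

T̂ = ρX + (1 − ρ)μ  ⇒  T̂ − μ = ρ(X − μ)
ρ = (T̂ − μ)/(X − μ) = (54.26700 − 68.62) / (50.1 − 68.62) = -14.35300 / -18.52 = 0.77500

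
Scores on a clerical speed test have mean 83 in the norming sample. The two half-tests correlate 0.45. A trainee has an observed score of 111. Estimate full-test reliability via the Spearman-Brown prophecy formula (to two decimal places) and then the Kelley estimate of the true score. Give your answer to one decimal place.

100.4

Spearman-Brown: ρ = 2r/(1 + r) = 2(0.45)/(1 + 0.45) = 0.900/1.45 = 0.6207 → 0.62
T̂ = ρX + (1 − ρ)μ
  = 0.62 × 111 + 0.38 × 83
  = 68.82 + 31.54
  = 100.36
  ≈ 100.4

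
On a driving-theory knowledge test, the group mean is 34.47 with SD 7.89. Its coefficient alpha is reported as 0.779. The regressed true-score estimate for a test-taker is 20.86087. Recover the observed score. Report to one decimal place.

T̂ = ρX + (1 − ρ)μ  ⇒  X = (T̂ − (1 − ρ)μ) / ρ
X = (20.86087 − 0.221 × 34.47) / 0.779 = (20.86087 − 7.61787) / 0.779 = 13.24300 / 0.779 = 17.000

17.0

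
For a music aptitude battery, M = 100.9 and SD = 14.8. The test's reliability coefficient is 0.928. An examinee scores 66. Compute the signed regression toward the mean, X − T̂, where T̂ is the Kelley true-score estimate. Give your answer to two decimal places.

T̂ = 0.928(66) + 0.072(100.9) = 61.248 + 7.2648 = 68.5128 → 68.513
X − T̂ = 66 − 68.513 = -2.513 → -2.51

-2.51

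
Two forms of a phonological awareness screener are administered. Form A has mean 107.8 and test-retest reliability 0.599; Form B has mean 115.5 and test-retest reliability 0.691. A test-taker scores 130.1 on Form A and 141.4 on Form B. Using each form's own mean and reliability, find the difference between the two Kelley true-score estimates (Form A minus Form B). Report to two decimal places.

-12.24

T̂_A = 0.599(130.1) + 0.401(107.8) = 121.1577
T̂_B = 0.691(141.4) + 0.309(115.5) = 133.3969
T̂_A − T̂_B = -12.2392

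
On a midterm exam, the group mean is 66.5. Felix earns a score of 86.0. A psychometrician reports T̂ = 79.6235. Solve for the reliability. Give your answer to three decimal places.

0.673

T̂ = ρX + (1 − ρ)μ  ⇒  T̂ − μ = ρ(X − μ)
ρ = (T̂ − μ)/(X − μ) = (79.6235 − 66.5) / (86.0 − 66.5) = 13.1235 / 19.5 = 0.67300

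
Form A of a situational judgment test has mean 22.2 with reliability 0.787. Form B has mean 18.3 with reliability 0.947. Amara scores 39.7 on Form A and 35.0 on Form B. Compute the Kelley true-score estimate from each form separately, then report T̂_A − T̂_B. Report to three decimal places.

1.858

T̂_A = 0.787(39.7) + 0.213(22.2) = 35.97250
T̂_B = 0.947(35.0) + 0.053(18.3) = 34.11490
T̂_A − T̂_B = 1.85760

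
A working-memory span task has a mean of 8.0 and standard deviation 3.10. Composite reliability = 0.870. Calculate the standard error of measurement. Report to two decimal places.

SEM = SD · √(1 − ρ) = 3.10 × √0.130 = 3.10 × 0.3606 = 1.118

1.12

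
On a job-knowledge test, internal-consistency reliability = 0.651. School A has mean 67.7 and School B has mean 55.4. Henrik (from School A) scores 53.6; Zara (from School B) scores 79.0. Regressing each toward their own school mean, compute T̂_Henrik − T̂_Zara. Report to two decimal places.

T̂_Henrik = 0.651(53.6) + 0.349(67.7) = 58.5209
T̂_Zara = 0.651(79.0) + 0.349(55.4) = 70.7636
Difference = 58.5209 − 70.7636 = -12.2427

-12.24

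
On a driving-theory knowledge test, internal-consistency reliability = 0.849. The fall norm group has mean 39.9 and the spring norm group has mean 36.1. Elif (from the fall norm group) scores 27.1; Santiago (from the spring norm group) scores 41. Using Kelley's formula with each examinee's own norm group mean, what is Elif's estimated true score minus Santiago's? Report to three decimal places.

T̂_Elif = 0.849(27.1) + 0.151(39.9) = 29.03280
T̂_Santiago = 0.849(41) + 0.151(36.1) = 40.26010
Difference = 29.03280 − 40.26010 = -11.22730

-11.227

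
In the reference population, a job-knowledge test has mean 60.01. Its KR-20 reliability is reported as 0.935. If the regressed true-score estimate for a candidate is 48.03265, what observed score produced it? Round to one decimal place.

T̂ = ρX + (1 − ρ)μ  ⇒  X = (T̂ − (1 − ρ)μ) / ρ
X = (48.03265 − 0.065 × 60.01) / 0.935 = (48.03265 − 3.90065) / 0.935 = 44.13200 / 0.935 = 47.200

47.2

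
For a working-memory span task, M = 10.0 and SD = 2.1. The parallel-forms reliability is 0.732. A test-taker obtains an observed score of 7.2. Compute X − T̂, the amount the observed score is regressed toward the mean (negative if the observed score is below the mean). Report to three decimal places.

-0.750

T̂ = ρX + (1 − ρ)μ
  = 0.732 × 7.2 + 0.268 × 10.0
  = 5.2704 + 2.6800
  = 7.95040
  ≈ 7.9504
X − T̂ = 7.2 − 7.9504 = -0.7504 → -0.750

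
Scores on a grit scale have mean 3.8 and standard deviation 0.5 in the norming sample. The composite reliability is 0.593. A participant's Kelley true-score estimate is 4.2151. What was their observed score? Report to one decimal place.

4.5

T̂ = ρX + (1 − ρ)μ  ⇒  X = (T̂ − (1 − ρ)μ) / ρ
X = (4.2151 − 0.407 × 3.8) / 0.593 = (4.2151 − 1.5466) / 0.593 = 2.6685 / 0.593 = 4.500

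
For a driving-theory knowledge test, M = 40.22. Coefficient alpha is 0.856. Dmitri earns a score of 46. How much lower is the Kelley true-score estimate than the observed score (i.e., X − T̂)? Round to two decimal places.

Regress the observed score toward the mean by the unreliability: T̂ = 0.856·46 + 0.144·40.22 = 39.376 + 5.79168 = 45.1677.
X − T̂ = 46 − 45.168 = 0.832 → 0.83

0.83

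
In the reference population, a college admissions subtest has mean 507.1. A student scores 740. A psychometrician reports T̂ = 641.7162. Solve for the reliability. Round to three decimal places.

T̂ = ρX + (1 − ρ)μ  ⇒  T̂ − μ = ρ(X − μ)
ρ = (T̂ − μ)/(X − μ) = (641.7162 − 507.1) / (740 − 507.1) = 134.6162 / 232.9 = 0.57800

0.578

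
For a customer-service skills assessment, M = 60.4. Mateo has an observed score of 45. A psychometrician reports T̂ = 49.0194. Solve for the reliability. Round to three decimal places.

T̂ = ρX + (1 − ρ)μ  ⇒  T̂ − μ = ρ(X − μ)
ρ = (T̂ − μ)/(X − μ) = (49.0194 − 60.4) / (45 − 60.4) = -11.3806 / -15.4 = 0.73900

0.739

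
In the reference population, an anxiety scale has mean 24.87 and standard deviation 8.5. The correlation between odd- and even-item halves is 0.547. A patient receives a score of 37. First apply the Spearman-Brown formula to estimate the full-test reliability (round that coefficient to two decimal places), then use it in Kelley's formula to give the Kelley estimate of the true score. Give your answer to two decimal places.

33.48

Spearman-Brown: ρ = 2r/(1 + r) = 2(0.547)/(1 + 0.547) = 1.0940/1.547 = 0.7072 → 0.71
T̂ = ρX + (1 − ρ)μ
  = 0.71 × 37 + 0.29 × 24.87
  = 26.27 + 7.2123
  = 33.482
  ≈ 33.48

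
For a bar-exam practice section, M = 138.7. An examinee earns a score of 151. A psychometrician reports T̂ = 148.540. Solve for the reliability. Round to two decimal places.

T̂ = ρX + (1 − ρ)μ  ⇒  T̂ − μ = ρ(X − μ)
ρ = (T̂ − μ)/(X − μ) = (148.540 − 138.7) / (151 − 138.7) = 9.840 / 12.3 = 0.8000

0.80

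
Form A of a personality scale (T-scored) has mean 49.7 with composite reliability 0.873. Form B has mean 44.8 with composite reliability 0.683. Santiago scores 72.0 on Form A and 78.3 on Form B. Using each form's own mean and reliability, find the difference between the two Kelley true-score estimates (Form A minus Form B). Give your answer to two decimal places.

1.49

T̂_A = 0.873(72.0) + 0.127(49.7) = 69.1679
T̂_B = 0.683(78.3) + 0.317(44.8) = 67.6805
T̂_A − T̂_B = 1.4874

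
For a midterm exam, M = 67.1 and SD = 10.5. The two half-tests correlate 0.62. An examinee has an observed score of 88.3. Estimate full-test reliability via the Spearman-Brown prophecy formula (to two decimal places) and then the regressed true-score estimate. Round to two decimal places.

Spearman-Brown: ρ = 2r/(1 + r) = 2(0.62)/(1 + 0.62) = 1.240/1.62 = 0.7654 → 0.77
T̂ = 0.77(88.3) + 0.23(67.1) = 67.991 + 15.433 = 83.424 → 83.42

83.42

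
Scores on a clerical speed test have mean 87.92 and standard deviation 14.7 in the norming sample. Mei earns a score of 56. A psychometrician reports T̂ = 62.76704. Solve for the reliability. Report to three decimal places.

0.788

T̂ = ρX + (1 − ρ)μ  ⇒  T̂ − μ = ρ(X − μ)
ρ = (T̂ − μ)/(X − μ) = (62.76704 − 87.92) / (56 − 87.92) = -25.15296 / -31.92 = 0.78800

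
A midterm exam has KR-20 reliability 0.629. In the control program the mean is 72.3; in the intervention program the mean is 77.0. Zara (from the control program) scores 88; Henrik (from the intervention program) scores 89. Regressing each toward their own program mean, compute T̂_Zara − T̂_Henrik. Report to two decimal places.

T̂_Zara = 0.629(88) + 0.371(72.3) = 82.1753
T̂_Henrik = 0.629(89) + 0.371(77.0) = 84.5480
Difference = 82.1753 − 84.5480 = -2.3727

-2.37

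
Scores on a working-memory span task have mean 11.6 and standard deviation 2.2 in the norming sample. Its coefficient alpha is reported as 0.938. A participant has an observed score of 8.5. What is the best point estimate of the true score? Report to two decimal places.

8.69

T̂ = 0.938(8.5) + 0.062(11.6) = 7.9730 + 0.7192 = 8.692 → 8.69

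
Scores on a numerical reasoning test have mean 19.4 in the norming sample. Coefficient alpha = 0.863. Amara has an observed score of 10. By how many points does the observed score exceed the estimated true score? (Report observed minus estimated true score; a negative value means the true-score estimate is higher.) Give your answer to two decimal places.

-1.29

T̂ = ρX + (1 − ρ)μ
  = 0.863 × 10 + 0.137 × 19.4
  = 8.630 + 2.6578
  = 11.2878
  ≈ 11.288
X − T̂ = 10 − 11.288 = -1.288 → -1.29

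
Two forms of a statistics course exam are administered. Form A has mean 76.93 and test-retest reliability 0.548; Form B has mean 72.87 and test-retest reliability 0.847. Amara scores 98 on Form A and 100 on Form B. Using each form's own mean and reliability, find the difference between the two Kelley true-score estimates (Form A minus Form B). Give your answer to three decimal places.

T̂_A = 0.548(98) + 0.452(76.93) = 88.47636
T̂_B = 0.847(100) + 0.153(72.87) = 95.84911
T̂_A − T̂_B = -7.37275

-7.373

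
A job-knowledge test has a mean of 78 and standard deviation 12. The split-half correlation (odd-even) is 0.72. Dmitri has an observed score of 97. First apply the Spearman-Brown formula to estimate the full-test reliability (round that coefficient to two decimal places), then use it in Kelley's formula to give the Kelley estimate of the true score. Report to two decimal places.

93.96

Spearman-Brown: ρ = 2r/(1 + r) = 2(0.72)/(1 + 0.72) = 1.440/1.72 = 0.8372 → 0.84
T̂ = 0.84(97) + 0.16(78) = 81.48 + 12.48 = 93.960 → 93.96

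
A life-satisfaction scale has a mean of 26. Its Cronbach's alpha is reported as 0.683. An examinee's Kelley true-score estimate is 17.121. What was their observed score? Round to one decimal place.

13.0

T̂ = ρX + (1 − ρ)μ  ⇒  X = (T̂ − (1 − ρ)μ) / ρ
X = (17.121 − 0.317 × 26) / 0.683 = (17.121 − 8.242) / 0.683 = 8.879 / 0.683 = 13.000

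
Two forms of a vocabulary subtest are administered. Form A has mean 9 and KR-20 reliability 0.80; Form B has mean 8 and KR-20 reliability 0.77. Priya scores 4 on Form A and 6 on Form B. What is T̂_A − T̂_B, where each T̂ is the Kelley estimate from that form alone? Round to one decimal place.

-1.5

T̂_A = 0.80(4) + 0.20(9) = 5.000
T̂_B = 0.77(6) + 0.23(8) = 6.460
T̂_A − T̂_B = -1.460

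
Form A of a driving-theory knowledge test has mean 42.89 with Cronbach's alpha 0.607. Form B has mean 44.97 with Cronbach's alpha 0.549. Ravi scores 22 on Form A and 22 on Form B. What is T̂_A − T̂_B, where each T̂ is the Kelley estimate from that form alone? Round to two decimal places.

T̂_A = 0.607(22) + 0.393(42.89) = 30.2098
T̂_B = 0.549(22) + 0.451(44.97) = 32.3595
T̂_A − T̂_B = -2.1497

-2.15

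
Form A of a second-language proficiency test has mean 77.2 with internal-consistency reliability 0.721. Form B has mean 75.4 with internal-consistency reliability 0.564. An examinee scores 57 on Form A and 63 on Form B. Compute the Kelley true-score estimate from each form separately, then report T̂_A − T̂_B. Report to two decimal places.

T̂_A = 0.721(57) + 0.279(77.2) = 62.6358
T̂_B = 0.564(63) + 0.436(75.4) = 68.4064
T̂_A − T̂_B = -5.7706

-5.77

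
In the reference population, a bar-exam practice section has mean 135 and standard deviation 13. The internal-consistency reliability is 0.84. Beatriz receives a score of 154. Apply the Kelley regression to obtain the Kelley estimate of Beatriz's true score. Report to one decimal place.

Kelley's formula gives T̂ = 0.84·154 + 0.16·135 = 129.36 + 21.60 = 150.96.

151.0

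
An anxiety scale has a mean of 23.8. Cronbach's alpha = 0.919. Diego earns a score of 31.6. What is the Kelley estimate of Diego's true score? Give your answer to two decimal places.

30.97

T̂ = ρX + (1 − ρ)μ
  = 0.919 × 31.6 + 0.081 × 23.8
  = 29.0404 + 1.9278
  = 30.968
  ≈ 30.97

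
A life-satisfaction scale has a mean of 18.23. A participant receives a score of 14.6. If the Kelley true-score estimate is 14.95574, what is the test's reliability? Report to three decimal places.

T̂ = ρX + (1 − ρ)μ  ⇒  T̂ − μ = ρ(X − μ)
ρ = (T̂ − μ)/(X − μ) = (14.95574 − 18.23) / (14.6 − 18.23) = -3.27426 / -3.63 = 0.90200

0.902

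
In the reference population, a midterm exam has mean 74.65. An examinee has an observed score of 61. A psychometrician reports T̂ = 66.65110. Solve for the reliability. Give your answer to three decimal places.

T̂ = ρX + (1 − ρ)μ  ⇒  T̂ − μ = ρ(X − μ)
ρ = (T̂ − μ)/(X − μ) = (66.65110 − 74.65) / (61 − 74.65) = -7.99890 / -13.65 = 0.58600

0.586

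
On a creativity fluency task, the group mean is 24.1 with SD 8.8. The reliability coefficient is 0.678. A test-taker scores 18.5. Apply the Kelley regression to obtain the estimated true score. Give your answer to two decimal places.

20.30

T̂ = 0.678(18.5) + 0.322(24.1) = 12.5430 + 7.7602 = 20.303 → 20.30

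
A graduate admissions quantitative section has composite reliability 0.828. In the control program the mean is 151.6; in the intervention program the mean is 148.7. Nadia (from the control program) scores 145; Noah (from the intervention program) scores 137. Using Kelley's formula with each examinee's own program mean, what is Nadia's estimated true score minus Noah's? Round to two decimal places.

T̂_Nadia = 0.828(145) + 0.172(151.6) = 146.1352
T̂_Noah = 0.828(137) + 0.172(148.7) = 139.0124
Difference = 146.1352 − 139.0124 = 7.1228

7.12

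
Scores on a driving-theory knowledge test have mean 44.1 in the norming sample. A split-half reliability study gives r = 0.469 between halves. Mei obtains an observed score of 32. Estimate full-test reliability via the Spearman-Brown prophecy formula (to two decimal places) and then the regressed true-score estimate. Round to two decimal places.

36.36

Spearman-Brown: ρ = 2r/(1 + r) = 2(0.469)/(1 + 0.469) = 0.9380/1.469 = 0.6385 → 0.64
T̂ = 0.64(32) + 0.36(44.1) = 20.48 + 15.876 = 36.356 → 36.36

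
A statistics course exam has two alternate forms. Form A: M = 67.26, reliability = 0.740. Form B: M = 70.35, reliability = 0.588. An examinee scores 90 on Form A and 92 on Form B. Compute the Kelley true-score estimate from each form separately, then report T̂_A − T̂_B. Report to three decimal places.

1.007

T̂_A = 0.740(90) + 0.260(67.26) = 84.08760
T̂_B = 0.588(92) + 0.412(70.35) = 83.08020
T̂_A − T̂_B = 1.00740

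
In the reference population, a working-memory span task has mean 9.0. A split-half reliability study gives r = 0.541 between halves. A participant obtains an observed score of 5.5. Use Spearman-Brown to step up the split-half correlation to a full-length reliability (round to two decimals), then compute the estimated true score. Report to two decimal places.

6.55

Spearman-Brown: ρ = 2r/(1 + r) = 2(0.541)/(1 + 0.541) = 1.0820/1.541 = 0.7021 → 0.70
Weight the observed score by reliability and the mean by (1 − reliability): T̂ = 0.70·5.5 + 0.30·9.0 = 3.850 + 2.700 = 6.550.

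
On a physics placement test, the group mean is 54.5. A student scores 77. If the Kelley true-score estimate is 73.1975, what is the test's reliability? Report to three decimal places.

0.831

T̂ = ρX + (1 − ρ)μ  ⇒  T̂ − μ = ρ(X − μ)
ρ = (T̂ − μ)/(X − μ) = (73.1975 − 54.5) / (77 − 54.5) = 18.6975 / 22.5 = 0.83100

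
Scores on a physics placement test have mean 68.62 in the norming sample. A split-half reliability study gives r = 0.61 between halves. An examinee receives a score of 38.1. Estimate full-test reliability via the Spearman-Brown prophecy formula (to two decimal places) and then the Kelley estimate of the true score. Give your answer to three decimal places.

Spearman-Brown: ρ = 2r/(1 + r) = 2(0.61)/(1 + 0.61) = 1.220/1.61 = 0.7578 → 0.76
T̂ = 0.76(38.1) + 0.24(68.62) = 28.956 + 16.4688 = 45.4248 → 45.425

45.425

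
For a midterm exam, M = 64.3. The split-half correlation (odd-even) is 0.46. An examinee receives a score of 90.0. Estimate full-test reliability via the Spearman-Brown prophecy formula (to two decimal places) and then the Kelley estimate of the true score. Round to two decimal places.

80.49

Spearman-Brown: ρ = 2r/(1 + r) = 2(0.46)/(1 + 0.46) = 0.920/1.46 = 0.6301 → 0.63
T̂ = ρX + (1 − ρ)μ
  = 0.63 × 90.0 + 0.37 × 64.3
  = 56.700 + 23.791
  = 80.491
  ≈ 80.49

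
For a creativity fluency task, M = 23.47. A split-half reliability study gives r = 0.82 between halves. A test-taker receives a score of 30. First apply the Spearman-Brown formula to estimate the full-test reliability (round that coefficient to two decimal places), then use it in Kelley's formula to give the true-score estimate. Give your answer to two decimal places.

Spearman-Brown: ρ = 2r/(1 + r) = 2(0.82)/(1 + 0.82) = 1.640/1.82 = 0.9011 → 0.90
T̂ = 0.90(30) + 0.10(23.47) = 27.00 + 2.3470 = 29.347 → 29.35

29.35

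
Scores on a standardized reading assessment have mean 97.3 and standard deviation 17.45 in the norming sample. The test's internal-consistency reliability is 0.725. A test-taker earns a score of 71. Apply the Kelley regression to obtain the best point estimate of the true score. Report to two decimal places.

78.23

T̂ = 0.725(71) + 0.275(97.3) = 51.475 + 26.7575 = 78.233 → 78.23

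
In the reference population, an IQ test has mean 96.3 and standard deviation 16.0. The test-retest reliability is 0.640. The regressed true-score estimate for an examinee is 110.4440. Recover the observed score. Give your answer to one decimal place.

T̂ = ρX + (1 − ρ)μ  ⇒  X = (T̂ − (1 − ρ)μ) / ρ
X = (110.4440 − 0.360 × 96.3) / 0.640 = (110.4440 − 34.6680) / 0.640 = 75.7760 / 0.640 = 118.400

118.4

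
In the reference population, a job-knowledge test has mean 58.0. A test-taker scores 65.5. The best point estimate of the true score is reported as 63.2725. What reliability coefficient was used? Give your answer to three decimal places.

0.703

T̂ = ρX + (1 − ρ)μ  ⇒  T̂ − μ = ρ(X − μ)
ρ = (T̂ − μ)/(X − μ) = (63.2725 − 58.0) / (65.5 − 58.0) = 5.2725 / 7.5 = 0.70300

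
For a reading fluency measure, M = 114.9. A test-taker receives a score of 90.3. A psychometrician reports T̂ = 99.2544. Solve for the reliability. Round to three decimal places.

0.636

T̂ = ρX + (1 − ρ)μ  ⇒  T̂ − μ = ρ(X − μ)
ρ = (T̂ − μ)/(X − μ) = (99.2544 − 114.9) / (90.3 − 114.9) = -15.6456 / -24.6 = 0.63600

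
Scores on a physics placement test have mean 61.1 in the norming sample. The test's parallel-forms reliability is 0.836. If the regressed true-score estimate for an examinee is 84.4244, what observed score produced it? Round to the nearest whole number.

T̂ = ρX + (1 − ρ)μ  ⇒  X = (T̂ − (1 − ρ)μ) / ρ
X = (84.4244 − 0.164 × 61.1) / 0.836 = (84.4244 − 10.0204) / 0.836 = 74.4040 / 0.836 = 89.00

89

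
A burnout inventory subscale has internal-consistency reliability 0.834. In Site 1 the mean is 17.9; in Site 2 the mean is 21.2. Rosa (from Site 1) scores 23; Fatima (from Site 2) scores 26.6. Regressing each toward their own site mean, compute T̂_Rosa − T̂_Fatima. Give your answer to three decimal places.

-3.550

T̂_Rosa = 0.834(23) + 0.166(17.9) = 22.15340
T̂_Fatima = 0.834(26.6) + 0.166(21.2) = 25.70360
Difference = 22.15340 − 25.70360 = -3.55020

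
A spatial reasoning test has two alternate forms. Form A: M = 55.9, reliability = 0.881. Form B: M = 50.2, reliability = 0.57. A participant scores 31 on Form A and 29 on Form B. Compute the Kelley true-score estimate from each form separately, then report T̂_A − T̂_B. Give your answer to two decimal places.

T̂_A = 0.881(31) + 0.119(55.9) = 33.9631
T̂_B = 0.57(29) + 0.43(50.2) = 38.1160
T̂_A − T̂_B = -4.1529

-4.15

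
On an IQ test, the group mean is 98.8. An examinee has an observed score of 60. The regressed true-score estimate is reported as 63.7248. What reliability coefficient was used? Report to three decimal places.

0.904

T̂ = ρX + (1 − ρ)μ  ⇒  T̂ − μ = ρ(X − μ)
ρ = (T̂ − μ)/(X − μ) = (63.7248 − 98.8) / (60 − 98.8) = -35.0752 / -38.8 = 0.90400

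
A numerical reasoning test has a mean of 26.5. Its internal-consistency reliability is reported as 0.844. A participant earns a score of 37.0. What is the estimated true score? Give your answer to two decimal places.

35.36

T̂ = ρX + (1 − ρ)μ
  = 0.844 × 37.0 + 0.156 × 26.5
  = 31.2280 + 4.1340
  = 35.362
  ≈ 35.36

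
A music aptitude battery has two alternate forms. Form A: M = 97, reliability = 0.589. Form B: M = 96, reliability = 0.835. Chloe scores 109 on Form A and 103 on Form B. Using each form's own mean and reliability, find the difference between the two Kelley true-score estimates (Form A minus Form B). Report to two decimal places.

2.22

T̂_A = 0.589(109) + 0.411(97) = 104.0680
T̂_B = 0.835(103) + 0.165(96) = 101.8450
T̂_A − T̂_B = 2.2230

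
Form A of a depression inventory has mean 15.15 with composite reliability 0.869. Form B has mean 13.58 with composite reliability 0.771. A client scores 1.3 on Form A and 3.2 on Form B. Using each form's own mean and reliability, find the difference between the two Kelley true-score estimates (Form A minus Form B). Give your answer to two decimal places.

-2.46

T̂_A = 0.869(1.3) + 0.131(15.15) = 3.1143
T̂_B = 0.771(3.2) + 0.229(13.58) = 5.5770
T̂_A − T̂_B = -2.4627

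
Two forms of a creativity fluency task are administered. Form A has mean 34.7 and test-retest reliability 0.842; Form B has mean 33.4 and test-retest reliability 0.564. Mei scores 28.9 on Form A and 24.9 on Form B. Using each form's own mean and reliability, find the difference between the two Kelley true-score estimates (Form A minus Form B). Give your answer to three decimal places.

1.210

T̂_A = 0.842(28.9) + 0.158(34.7) = 29.81640
T̂_B = 0.564(24.9) + 0.436(33.4) = 28.60600
T̂_A − T̂_B = 1.21040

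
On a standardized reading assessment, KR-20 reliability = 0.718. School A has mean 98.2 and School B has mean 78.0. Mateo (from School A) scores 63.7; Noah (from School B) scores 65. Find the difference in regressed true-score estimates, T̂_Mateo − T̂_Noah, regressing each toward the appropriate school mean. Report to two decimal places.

T̂_Mateo = 0.718(63.7) + 0.282(98.2) = 73.4290
T̂_Noah = 0.718(65) + 0.282(78.0) = 68.6660
Difference = 73.4290 − 68.6660 = 4.7630

4.76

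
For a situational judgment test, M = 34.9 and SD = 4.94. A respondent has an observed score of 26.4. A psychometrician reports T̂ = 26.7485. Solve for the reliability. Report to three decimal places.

T̂ = ρX + (1 − ρ)μ  ⇒  T̂ − μ = ρ(X − μ)
ρ = (T̂ − μ)/(X − μ) = (26.7485 − 34.9) / (26.4 − 34.9) = -8.1515 / -8.5 = 0.95900

0.959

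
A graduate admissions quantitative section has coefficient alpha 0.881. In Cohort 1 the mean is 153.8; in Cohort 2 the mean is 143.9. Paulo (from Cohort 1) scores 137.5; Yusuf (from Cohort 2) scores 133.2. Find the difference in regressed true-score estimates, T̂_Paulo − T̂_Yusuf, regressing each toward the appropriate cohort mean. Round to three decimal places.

4.966

T̂_Paulo = 0.881(137.5) + 0.119(153.8) = 139.43970
T̂_Yusuf = 0.881(133.2) + 0.119(143.9) = 134.47330
Difference = 139.43970 − 134.47330 = 4.96640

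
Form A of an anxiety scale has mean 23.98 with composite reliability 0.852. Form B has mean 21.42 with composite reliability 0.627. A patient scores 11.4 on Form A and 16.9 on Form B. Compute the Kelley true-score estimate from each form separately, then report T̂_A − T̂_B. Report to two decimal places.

-5.32

T̂_A = 0.852(11.4) + 0.148(23.98) = 13.2618
T̂_B = 0.627(16.9) + 0.373(21.42) = 18.5860
T̂_A − T̂_B = -5.3241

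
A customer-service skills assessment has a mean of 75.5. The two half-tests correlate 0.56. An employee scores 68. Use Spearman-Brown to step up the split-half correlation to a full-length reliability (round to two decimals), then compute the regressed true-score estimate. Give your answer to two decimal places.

70.10

Spearman-Brown: ρ = 2r/(1 + r) = 2(0.56)/(1 + 0.56) = 1.120/1.56 = 0.7179 → 0.72
T̂ = 0.72(68) + 0.28(75.5) = 48.96 + 21.140 = 70.100 → 70.10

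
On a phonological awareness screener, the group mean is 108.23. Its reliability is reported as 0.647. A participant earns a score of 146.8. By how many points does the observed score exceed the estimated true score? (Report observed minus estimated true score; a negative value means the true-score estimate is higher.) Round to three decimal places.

T̂ = ρX + (1 − ρ)μ
  = 0.647 × 146.8 + 0.353 × 108.23
  = 94.9796 + 38.20519
  = 133.18479
  ≈ 133.1848
X − T̂ = 146.8 − 133.1848 = 13.6152 → 13.615

13.615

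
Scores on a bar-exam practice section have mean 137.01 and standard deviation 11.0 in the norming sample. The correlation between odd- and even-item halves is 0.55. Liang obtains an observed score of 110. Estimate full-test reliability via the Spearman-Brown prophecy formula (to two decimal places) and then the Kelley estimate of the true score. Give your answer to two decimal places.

117.83

Spearman-Brown: ρ = 2r/(1 + r) = 2(0.55)/(1 + 0.55) = 1.100/1.55 = 0.7097 → 0.71
T̂ = ρX + (1 − ρ)μ
  = 0.71 × 110 + 0.29 × 137.01
  = 78.10 + 39.7329
  = 117.833
  ≈ 117.83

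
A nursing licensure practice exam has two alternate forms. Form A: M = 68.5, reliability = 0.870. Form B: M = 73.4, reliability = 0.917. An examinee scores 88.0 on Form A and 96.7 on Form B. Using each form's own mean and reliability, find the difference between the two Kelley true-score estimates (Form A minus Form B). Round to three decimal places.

T̂_A = 0.870(88.0) + 0.130(68.5) = 85.46500
T̂_B = 0.917(96.7) + 0.083(73.4) = 94.76610
T̂_A − T̂_B = -9.30110

-9.301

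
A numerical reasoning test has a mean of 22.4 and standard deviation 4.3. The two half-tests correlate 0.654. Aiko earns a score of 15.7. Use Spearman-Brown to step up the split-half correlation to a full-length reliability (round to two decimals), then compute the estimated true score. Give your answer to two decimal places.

Spearman-Brown: ρ = 2r/(1 + r) = 2(0.654)/(1 + 0.654) = 1.3080/1.654 = 0.7908 → 0.79
T̂ = ρX + (1 − ρ)μ
  = 0.79 × 15.7 + 0.21 × 22.4
  = 12.403 + 4.704
  = 17.107
  ≈ 17.11

17.11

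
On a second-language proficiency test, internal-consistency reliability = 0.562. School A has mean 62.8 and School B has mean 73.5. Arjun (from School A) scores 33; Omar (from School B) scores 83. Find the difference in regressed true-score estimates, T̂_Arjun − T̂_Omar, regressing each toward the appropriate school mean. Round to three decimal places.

-32.787

T̂_Arjun = 0.562(33) + 0.438(62.8) = 46.05240
T̂_Omar = 0.562(83) + 0.438(73.5) = 78.83900
Difference = 46.05240 − 78.83900 = -32.78660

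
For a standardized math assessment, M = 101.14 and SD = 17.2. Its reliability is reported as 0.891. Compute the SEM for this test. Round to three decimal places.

5.679

SEM = SD · √(1 − ρ) = 17.2 × √0.109 = 17.2 × 0.3302 = 5.6786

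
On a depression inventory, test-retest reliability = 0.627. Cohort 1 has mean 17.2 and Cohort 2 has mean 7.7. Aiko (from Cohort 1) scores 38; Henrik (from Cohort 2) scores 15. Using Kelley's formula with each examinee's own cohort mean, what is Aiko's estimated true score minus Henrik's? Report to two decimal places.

17.96

T̂_Aiko = 0.627(38) + 0.373(17.2) = 30.2416
T̂_Henrik = 0.627(15) + 0.373(7.7) = 12.2771
Difference = 30.2416 − 12.2771 = 17.9645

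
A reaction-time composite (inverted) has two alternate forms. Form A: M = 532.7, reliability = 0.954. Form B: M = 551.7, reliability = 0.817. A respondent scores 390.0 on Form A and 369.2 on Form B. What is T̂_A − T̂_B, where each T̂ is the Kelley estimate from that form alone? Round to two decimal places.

-6.03

T̂_A = 0.954(390.0) + 0.046(532.7) = 396.5642
T̂_B = 0.817(369.2) + 0.183(551.7) = 402.5975
T̂_A − T̂_B = -6.0333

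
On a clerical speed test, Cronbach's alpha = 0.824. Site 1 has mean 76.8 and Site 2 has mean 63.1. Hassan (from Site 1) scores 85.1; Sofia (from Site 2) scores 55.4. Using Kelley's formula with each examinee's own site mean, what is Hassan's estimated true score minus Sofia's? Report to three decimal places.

26.884

T̂_Hassan = 0.824(85.1) + 0.176(76.8) = 83.63920
T̂_Sofia = 0.824(55.4) + 0.176(63.1) = 56.75520
Difference = 83.63920 − 56.75520 = 26.88400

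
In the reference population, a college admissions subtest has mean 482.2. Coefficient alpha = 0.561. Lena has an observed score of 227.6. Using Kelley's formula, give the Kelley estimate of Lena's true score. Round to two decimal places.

339.37

T̂ = 0.561(227.6) + 0.439(482.2) = 127.6836 + 211.6858 = 339.369 → 339.37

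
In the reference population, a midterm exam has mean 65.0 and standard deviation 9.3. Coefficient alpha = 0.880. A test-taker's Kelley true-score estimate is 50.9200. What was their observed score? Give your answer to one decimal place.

T̂ = ρX + (1 − ρ)μ  ⇒  X = (T̂ − (1 − ρ)μ) / ρ
X = (50.9200 − 0.120 × 65.0) / 0.880 = (50.9200 − 7.8000) / 0.880 = 43.1200 / 0.880 = 49.000

49.0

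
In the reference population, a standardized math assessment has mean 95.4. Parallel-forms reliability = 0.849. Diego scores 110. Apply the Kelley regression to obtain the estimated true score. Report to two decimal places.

Weight the observed score by reliability and the mean by (1 − reliability): T̂ = 0.849·110 + 0.151·95.4 = 93.390 + 14.4054 = 107.795.

107.80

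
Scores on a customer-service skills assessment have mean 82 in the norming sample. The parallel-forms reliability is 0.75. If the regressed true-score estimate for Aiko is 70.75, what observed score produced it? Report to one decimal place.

67.0

T̂ = ρX + (1 − ρ)μ  ⇒  X = (T̂ − (1 − ρ)μ) / ρ
X = (70.75 − 0.25 × 82) / 0.75 = (70.75 − 20.50) / 0.75 = 50.25 / 0.75 = 67.000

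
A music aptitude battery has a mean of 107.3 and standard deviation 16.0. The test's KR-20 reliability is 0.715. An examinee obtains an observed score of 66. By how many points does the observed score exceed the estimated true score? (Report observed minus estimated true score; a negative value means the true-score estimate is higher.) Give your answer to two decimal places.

-11.77

T̂ = ρX + (1 − ρ)μ
  = 0.715 × 66 + 0.285 × 107.3
  = 47.190 + 30.5805
  = 77.7705
  ≈ 77.770
X − T̂ = 66 − 77.770 = -11.770 → -11.77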